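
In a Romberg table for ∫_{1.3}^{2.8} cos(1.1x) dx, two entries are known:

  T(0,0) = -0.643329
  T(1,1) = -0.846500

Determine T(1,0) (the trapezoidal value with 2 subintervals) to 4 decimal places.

-0.7957

From T(1,1) = (4·T(1,0) − T(0,0))/3, solve for T(1,0):
4·T(1,0) = 3·(-0.846500) + (-0.643329) = -3.182829
T(1,0) = -0.795707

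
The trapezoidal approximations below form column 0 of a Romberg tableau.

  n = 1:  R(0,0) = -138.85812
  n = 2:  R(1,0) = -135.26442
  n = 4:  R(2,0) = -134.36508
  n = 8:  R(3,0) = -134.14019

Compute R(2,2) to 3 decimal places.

-134.065

Richardson extrapolation on the trapezoidal column (denominator 4−1=3):
R(1,1) = -135.26442 + (-135.26442 − (-138.85812))/3 = -134.06652
R(2,1) = (4·(-134.36508) − (-135.26442)) / 3 = -134.06530
R(2,2) = (16·(-134.06530) − (-134.06652)) / 15 = -134.06522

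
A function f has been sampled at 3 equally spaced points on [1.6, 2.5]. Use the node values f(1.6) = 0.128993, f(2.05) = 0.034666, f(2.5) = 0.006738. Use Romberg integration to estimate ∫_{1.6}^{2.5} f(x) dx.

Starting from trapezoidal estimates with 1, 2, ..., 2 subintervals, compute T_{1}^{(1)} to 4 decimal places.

0.0412

T_{0}^{(0)} (trapezoid, 1 panel, h=0.9000): 0.061079
T_{1}^{(0)} (trapezoid, 2 panels, h=0.4500): 0.046139
T_{1}^{(1)} = 0.046139 + (0.046139 − 0.061079)/3 = 0.041159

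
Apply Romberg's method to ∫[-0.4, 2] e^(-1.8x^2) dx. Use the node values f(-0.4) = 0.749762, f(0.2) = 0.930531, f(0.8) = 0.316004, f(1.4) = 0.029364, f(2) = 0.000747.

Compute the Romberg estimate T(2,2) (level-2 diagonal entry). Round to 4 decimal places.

T(0,0) (trapezoid, 1 panel, h=2.4000): 0.900611
T(1,0) (trapezoid, 2 panels, h=1.2000): 0.829510
T(2,0) (trapezoid, 4 panels, h=0.6000): 0.990692
T(1,1) = 0.829510 + (0.829510 − 0.900611)/3 = 0.805810
T(2,1) = 0.990692 + (0.990692 − 0.829510)/3 = 1.044419
T(2,2) = 1.044419 + (1.044419 − 0.805810)/15 = 1.060326

1.0603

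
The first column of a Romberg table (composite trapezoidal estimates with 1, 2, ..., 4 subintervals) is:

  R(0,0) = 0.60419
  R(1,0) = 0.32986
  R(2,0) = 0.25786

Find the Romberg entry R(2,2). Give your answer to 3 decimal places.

0.234

Richardson extrapolation on the trapezoidal column (denominator 4−1=3):
R(1,1) = 0.32986 + (0.32986 − 0.60419)/3 = 0.23842
R(2,1) = (4·0.25786 − 0.32986) / 3 = 0.23386
R(2,2) = 0.23386 + (0.23386 − 0.23842)/15 = 0.23356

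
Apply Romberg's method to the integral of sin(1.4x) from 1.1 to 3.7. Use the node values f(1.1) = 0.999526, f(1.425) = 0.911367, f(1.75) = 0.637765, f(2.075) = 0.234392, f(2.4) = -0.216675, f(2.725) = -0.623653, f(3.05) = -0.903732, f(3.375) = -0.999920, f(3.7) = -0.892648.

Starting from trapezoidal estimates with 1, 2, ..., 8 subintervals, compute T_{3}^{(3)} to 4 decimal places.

-0.3000

T_{0}^{(0)} (trapezoid, 1 panel, h=2.6000): 0.138941
T_{1}^{(0)} (trapezoid, 2 panels, h=1.3000): -0.212207
T_{2}^{(0)} (trapezoid, 4 panels, h=0.6500): -0.278982
T_{3}^{(0)} (trapezoid, 8 panels, h=0.3250): -0.294781
T_{1}^{(1)} = -0.212207 + (-0.212207 − 0.138941)/3 = -0.329256
T_{2}^{(1)} = -0.278982 + (-0.278982 − (-0.212207))/3 = -0.301240
T_{3}^{(1)} = -0.294781 + (-0.294781 − (-0.278982))/3 = -0.300047
T_{2}^{(2)} = -0.301240 + (-0.301240 − (-0.329256))/15 = -0.299372
T_{3}^{(2)} = -0.300047 + (-0.300047 − (-0.301240))/15 = -0.299967
T_{3}^{(3)} = -0.299967 + (-0.299967 − (-0.299372))/63 = -0.299976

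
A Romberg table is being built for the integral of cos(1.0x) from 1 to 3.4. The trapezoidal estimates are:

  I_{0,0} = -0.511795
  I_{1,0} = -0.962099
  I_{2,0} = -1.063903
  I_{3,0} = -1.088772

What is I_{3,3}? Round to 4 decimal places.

I_{1,1} = (4·(-0.962099) − (-0.511795)) / 3 = -1.112200
I_{2,1} = -1.063903 + (-1.063903 − (-0.962099))/3 = -1.097838
I_{3,1} = (4·(-1.088772) − (-1.063903)) / 3 = -1.097062
I_{2,2} = -1.097838 + (-1.097838 − (-1.112200))/15 = -1.096881
I_{3,2} = -1.097062 + (-1.097062 − (-1.097838))/15 = -1.097010
I_{3,3} = -1.097010 + (-1.097010 − (-1.096881))/63 = -1.097012
(Column j=1 coincides with Simpson's rule on the same nodes.)

-1.0970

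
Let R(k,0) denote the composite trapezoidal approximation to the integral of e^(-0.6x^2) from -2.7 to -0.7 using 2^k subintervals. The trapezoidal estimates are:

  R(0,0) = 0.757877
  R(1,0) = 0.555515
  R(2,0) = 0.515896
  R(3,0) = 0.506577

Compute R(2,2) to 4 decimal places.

Richardson extrapolation on the trapezoidal column (denominator 4−1=3):
R(1,1) = 0.555515 + (0.555515 − 0.757877)/3 = 0.488061
R(2,1) = 0.515896 + (0.515896 − 0.555515)/3 = 0.502690
R(2,2) = (16·0.502690 − 0.488061) / 15 = 0.503665

0.5037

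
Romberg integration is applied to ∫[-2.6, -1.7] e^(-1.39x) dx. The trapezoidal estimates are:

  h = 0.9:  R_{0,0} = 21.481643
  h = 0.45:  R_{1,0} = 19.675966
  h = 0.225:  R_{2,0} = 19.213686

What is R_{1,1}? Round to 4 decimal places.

Richardson extrapolation on the trapezoidal column (denominator 4−1=3):
R_{1,1} = (4·19.675966 − 21.481643) / 3 = 19.074074

19.0741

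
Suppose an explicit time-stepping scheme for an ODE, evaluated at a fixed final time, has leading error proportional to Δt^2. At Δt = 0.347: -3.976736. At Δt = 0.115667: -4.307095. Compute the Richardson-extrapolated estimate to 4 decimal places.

Extrapolated value = (9·A(Δt/3) − A(Δt)) / (9 − 1)
= (9·(-4.307095) − (-3.976736)) / 8
= -34.787119 / 8 = -4.348390

-4.3484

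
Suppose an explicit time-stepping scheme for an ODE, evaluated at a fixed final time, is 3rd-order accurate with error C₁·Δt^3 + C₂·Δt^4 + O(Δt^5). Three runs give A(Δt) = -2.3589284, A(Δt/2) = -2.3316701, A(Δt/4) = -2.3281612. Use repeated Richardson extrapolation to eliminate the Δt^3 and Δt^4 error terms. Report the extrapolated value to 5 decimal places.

-2.32765

First eliminate the Δt^3 term (factor 2^3 = 8):
  B₁ = (8·(-2.3316701) − (-2.3589284))/7 = -2.3277761
  B₂ = (8·(-2.3281612) − (-2.3316701))/7 = -2.3276599
Then eliminate the Δt^4 term (factor 2^4 = 16):
  (16·(-2.3276599) − (-2.3277761))/15 = -2.3276522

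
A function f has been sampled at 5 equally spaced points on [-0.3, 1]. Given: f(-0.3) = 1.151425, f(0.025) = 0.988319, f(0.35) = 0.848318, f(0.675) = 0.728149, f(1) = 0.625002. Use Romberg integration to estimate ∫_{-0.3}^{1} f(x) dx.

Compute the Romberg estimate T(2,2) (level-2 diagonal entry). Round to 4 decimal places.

T(0,0) (trapezoid, 1 panel, h=1.3000): 1.154678
T(1,0) (trapezoid, 2 panels, h=0.6500): 1.128745
T(2,0) (trapezoid, 4 panels, h=0.3250): 1.122225
T(1,1) = 1.128745 + (1.128745 − 1.154678)/3 = 1.120101
T(2,1) = 1.122225 + (1.122225 − 1.128745)/3 = 1.120052
T(2,2) = 1.120052 + (1.120052 − 1.120101)/15 = 1.120049

1.1200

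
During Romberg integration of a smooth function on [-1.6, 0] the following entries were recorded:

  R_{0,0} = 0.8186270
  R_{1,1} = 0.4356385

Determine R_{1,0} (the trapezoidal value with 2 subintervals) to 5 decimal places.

0.53139

From R_{1,1} = (4·R_{1,0} − R_{0,0})/3, solve for R_{1,0}:
4·R_{1,0} = 3·0.4356385 + 0.8186270 = 2.1255425
R_{1,0} = 0.5313856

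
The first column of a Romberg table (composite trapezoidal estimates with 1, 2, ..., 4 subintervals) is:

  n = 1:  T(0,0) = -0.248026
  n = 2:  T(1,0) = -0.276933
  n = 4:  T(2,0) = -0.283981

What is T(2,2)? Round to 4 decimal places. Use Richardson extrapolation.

Richardson extrapolation on the trapezoidal column (denominator 4−1=3):
T(1,1) = (4·(-0.276933) − (-0.248026)) / 3 = -0.286569
T(2,1) = (4·(-0.283981) − (-0.276933)) / 3 = -0.286330
T(2,2) = -0.286330 + (-0.286330 − (-0.286569))/15 = -0.286314

-0.2863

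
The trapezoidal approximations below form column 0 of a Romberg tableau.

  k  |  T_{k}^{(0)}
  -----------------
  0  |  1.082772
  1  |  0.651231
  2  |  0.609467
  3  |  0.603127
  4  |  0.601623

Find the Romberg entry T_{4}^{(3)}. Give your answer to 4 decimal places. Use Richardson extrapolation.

0.6011

Richardson extrapolation on the trapezoidal column (denominator 4−1=3):
T_{2}^{(1)} = (4·0.609467 − 0.651231) / 3 = 0.595546
T_{3}^{(1)} = (4·0.603127 − 0.609467) / 3 = 0.601014
T_{4}^{(1)} = 0.601623 + (0.601623 − 0.603127)/3 = 0.601122
T_{3}^{(2)} = (16·0.601014 − 0.595546) / 15 = 0.601379
T_{4}^{(2)} = (16·0.601122 − 0.601014) / 15 = 0.601129
T_{4}^{(3)} = 0.601129 + (0.601129 − 0.601379)/63 = 0.601125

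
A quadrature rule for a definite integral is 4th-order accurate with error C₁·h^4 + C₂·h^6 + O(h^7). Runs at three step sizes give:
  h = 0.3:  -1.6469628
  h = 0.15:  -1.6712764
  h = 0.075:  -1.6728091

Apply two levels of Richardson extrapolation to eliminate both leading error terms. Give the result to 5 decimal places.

-1.67291

First eliminate the h^4 term (factor 2^4 = 16):
  B₁ = (16·(-1.6712764) − (-1.6469628))/15 = -1.6728973
  B₂ = (16·(-1.6728091) − (-1.6712764))/15 = -1.6729113
Then eliminate the h^6 term (factor 2^6 = 64):
  (64·(-1.6729113) − (-1.6728973))/63 = -1.6729115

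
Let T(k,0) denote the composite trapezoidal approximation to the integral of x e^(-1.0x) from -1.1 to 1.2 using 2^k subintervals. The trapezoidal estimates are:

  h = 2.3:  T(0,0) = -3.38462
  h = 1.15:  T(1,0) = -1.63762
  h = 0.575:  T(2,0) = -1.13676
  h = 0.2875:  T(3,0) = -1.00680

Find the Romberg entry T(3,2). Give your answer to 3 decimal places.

-0.963

Richardson extrapolation on the trapezoidal column (denominator 4−1=3):
T(2,1) = -1.13676 + (-1.13676 − (-1.63762))/3 = -0.96981
T(3,1) = -1.00680 + (-1.00680 − (-1.13676))/3 = -0.96348
T(3,2) = (16·(-0.96348) − (-0.96981)) / 15 = -0.96306
(Column j=1 coincides with Simpson's rule on the same nodes.)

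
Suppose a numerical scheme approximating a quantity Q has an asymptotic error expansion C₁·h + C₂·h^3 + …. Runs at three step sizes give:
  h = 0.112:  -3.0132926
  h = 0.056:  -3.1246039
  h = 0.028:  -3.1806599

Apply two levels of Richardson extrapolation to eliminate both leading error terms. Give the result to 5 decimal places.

-3.23683

First eliminate the h term (factor 2^1 = 2):
  B₁ = (2·(-3.1246039) − (-3.0132926))/1 = -3.2359152
  B₂ = (2·(-3.1806599) − (-3.1246039))/1 = -3.2367159
Then eliminate the h^3 term (factor 2^3 = 8):
  (8·(-3.2367159) − (-3.2359152))/7 = -3.2368303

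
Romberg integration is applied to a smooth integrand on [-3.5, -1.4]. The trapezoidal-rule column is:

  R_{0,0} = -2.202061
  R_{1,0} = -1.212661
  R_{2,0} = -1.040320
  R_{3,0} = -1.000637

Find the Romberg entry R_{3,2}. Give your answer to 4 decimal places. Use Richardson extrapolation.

-0.9877

Richardson extrapolation on the trapezoidal column (denominator 4−1=3):
R_{2,1} = -1.040320 + (-1.040320 − (-1.212661))/3 = -0.982873
R_{3,1} = -1.000637 + (-1.000637 − (-1.040320))/3 = -0.987409
R_{3,2} = (16·(-0.987409) − (-0.982873)) / 15 = -0.987711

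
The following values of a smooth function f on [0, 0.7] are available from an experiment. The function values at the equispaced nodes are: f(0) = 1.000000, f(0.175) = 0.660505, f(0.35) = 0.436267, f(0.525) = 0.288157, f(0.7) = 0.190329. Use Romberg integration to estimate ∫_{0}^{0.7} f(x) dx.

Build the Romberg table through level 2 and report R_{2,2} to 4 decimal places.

R_{0,0} (trapezoid, 1 panel, h=0.7000): 0.416615
R_{1,0} (trapezoid, 2 panels, h=0.3500): 0.361001
R_{2,0} (trapezoid, 4 panels, h=0.1750): 0.346516
R_{1,1} = 0.361001 + (0.361001 − 0.416615)/3 = 0.342463
R_{2,1} = 0.346516 + (0.346516 − 0.361001)/3 = 0.341688
R_{2,2} = 0.341688 + (0.341688 − 0.342463)/15 = 0.341636

0.3416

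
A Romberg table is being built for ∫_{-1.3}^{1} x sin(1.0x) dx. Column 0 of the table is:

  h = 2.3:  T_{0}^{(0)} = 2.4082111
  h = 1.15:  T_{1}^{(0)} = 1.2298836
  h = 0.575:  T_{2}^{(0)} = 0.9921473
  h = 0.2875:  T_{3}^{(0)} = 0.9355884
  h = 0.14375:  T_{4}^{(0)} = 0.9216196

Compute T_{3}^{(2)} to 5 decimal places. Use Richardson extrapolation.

T_{2}^{(1)} = (4·0.9921473 − 1.2298836) / 3 = 0.9129019
T_{3}^{(1)} = 0.9355884 + (0.9355884 − 0.9921473)/3 = 0.9167354
T_{3}^{(2)} = 0.9167354 + (0.9167354 − 0.9129019)/15 = 0.9169910

0.91699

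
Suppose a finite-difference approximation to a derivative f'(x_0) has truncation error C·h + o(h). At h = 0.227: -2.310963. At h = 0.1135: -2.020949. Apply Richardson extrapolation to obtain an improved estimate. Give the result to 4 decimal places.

Extrapolated value = (2·A(h/2) − A(h)) / (2 − 1)
= (2·(-2.020949) − (-2.310963)) / 1
= -1.730935 / 1 = -1.730935

-1.7309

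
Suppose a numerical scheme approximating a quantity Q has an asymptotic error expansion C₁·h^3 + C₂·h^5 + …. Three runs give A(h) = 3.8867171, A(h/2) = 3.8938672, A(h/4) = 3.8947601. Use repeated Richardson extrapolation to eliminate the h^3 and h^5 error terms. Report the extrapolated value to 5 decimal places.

3.89489

First eliminate the h^3 term (factor 2^3 = 8):
  B₁ = (8·3.8938672 − 3.8867171)/7 = 3.8948886
  B₂ = (8·3.8947601 − 3.8938672)/7 = 3.8948877
Then eliminate the h^5 term (factor 2^5 = 32):
  (32·3.8948877 − 3.8948886)/31 = 3.8948877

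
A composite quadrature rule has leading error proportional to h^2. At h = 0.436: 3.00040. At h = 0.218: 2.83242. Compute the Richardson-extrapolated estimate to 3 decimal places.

Extrapolated value = (4·A(h/2) − A(h)) / (4 − 1)
= (4·2.83242 − 3.00040) / 3
= 8.32928 / 3 = 2.77643

2.776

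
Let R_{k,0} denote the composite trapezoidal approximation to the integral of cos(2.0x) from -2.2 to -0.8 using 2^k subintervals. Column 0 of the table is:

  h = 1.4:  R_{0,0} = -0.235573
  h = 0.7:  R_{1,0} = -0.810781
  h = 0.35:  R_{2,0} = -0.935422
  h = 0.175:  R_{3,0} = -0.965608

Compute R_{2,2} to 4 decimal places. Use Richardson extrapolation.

-0.9753

Richardson extrapolation on the trapezoidal column (denominator 4−1=3):
R_{1,1} = -0.810781 + (-0.810781 − (-0.235573))/3 = -1.002517
R_{2,1} = -0.935422 + (-0.935422 − (-0.810781))/3 = -0.976969
R_{2,2} = (16·(-0.976969) − (-1.002517)) / 15 = -0.975266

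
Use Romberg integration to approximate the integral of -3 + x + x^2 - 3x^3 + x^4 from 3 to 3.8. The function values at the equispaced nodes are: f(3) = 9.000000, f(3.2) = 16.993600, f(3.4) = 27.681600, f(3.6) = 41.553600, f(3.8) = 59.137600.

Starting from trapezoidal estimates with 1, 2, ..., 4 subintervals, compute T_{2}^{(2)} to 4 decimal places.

T_{0}^{(0)} (trapezoid, 1 panel, h=0.8000): 27.255040
T_{1}^{(0)} (trapezoid, 2 panels, h=0.4000): 24.700160
T_{2}^{(0)} (trapezoid, 4 panels, h=0.2000): 24.059520
T_{1}^{(1)} = 24.700160 + (24.700160 − 27.255040)/3 = 23.848533
T_{2}^{(1)} = 24.059520 + (24.059520 − 24.700160)/3 = 23.845973
T_{2}^{(2)} = 23.845973 + (23.845973 − 23.848533)/15 = 23.845802

23.8458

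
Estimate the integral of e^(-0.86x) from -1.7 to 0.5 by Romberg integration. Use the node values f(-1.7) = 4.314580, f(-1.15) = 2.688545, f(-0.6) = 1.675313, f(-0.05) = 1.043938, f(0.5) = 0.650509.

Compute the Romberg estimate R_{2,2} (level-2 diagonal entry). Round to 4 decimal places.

4.2606

R_{0,0} (trapezoid, 1 panel, h=2.2000): 5.461598
R_{1,0} (trapezoid, 2 panels, h=1.1000): 4.573643
R_{2,0} (trapezoid, 4 panels, h=0.5500): 4.339687
R_{1,1} = 4.573643 + (4.573643 − 5.461598)/3 = 4.277658
R_{2,1} = 4.339687 + (4.339687 − 4.573643)/3 = 4.261702
R_{2,2} = 4.261702 + (4.261702 − 4.277658)/15 = 4.260638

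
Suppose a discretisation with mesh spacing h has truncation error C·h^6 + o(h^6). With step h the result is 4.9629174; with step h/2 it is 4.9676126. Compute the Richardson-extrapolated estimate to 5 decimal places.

The leading error scales as h^6; refining by a factor of 2 reduces it by 2^6 = 64.
Extrapolated value = (64·A(h/2) − A(h)) / (64 − 1)
= (64·4.9676126 − 4.9629174) / 63
= 312.9642890 / 63 = 4.9676871

4.96769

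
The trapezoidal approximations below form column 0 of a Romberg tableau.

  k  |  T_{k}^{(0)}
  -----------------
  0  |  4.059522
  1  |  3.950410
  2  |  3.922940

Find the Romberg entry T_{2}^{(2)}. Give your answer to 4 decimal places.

3.9138

T_{1}^{(1)} = (4·3.950410 − 4.059522) / 3 = 3.914039
T_{2}^{(1)} = 3.922940 + (3.922940 − 3.950410)/3 = 3.913783
T_{2}^{(2)} = (16·3.913783 − 3.914039) / 15 = 3.913766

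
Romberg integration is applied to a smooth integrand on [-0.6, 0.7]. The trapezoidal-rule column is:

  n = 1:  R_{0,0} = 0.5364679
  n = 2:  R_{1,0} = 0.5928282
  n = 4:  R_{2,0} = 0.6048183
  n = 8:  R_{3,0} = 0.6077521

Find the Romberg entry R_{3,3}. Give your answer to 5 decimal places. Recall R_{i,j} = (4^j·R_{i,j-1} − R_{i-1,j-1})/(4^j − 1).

Richardson extrapolation on the trapezoidal column (denominator 4−1=3):
R_{1,1} = 0.5928282 + (0.5928282 − 0.5364679)/3 = 0.6116150
R_{2,1} = 0.6048183 + (0.6048183 − 0.5928282)/3 = 0.6088150
R_{3,1} = 0.6077521 + (0.6077521 − 0.6048183)/3 = 0.6087300
R_{2,2} = 0.6088150 + (0.6088150 − 0.6116150)/15 = 0.6086283
R_{3,2} = 0.6087300 + (0.6087300 − 0.6088150)/15 = 0.6087243
R_{3,3} = (64·0.6087243 − 0.6086283) / 63 = 0.6087258

0.60873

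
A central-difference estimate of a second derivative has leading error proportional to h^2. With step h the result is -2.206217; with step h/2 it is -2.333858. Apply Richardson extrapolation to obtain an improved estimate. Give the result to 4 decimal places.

The leading error scales as h^2; refining by a factor of 2 reduces it by 2^2 = 4.
Extrapolated value = (4·A(h/2) − A(h)) / (4 − 1)
= (4·(-2.333858) − (-2.206217)) / 3
= -7.129215 / 3 = -2.376405

-2.3764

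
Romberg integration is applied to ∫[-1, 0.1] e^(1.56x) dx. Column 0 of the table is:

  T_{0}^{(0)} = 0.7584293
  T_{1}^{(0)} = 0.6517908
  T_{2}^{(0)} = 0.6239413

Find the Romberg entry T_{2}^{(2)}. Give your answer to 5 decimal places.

0.61455

T_{1}^{(1)} = (4·0.6517908 − 0.7584293) / 3 = 0.6162446
T_{2}^{(1)} = (4·0.6239413 − 0.6517908) / 3 = 0.6146581
T_{2}^{(2)} = (16·0.6146581 − 0.6162446) / 15 = 0.6145523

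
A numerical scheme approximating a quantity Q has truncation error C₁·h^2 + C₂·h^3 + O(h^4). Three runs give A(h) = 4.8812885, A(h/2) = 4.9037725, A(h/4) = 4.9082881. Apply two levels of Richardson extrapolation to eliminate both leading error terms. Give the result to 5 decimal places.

4.90958

First eliminate the h^2 term (factor 2^2 = 4):
  B₁ = (4·4.9037725 − 4.8812885)/3 = 4.9112672
  B₂ = (4·4.9082881 − 4.9037725)/3 = 4.9097933
Then eliminate the h^3 term (factor 2^3 = 8):
  (8·4.9097933 − 4.9112672)/7 = 4.9095827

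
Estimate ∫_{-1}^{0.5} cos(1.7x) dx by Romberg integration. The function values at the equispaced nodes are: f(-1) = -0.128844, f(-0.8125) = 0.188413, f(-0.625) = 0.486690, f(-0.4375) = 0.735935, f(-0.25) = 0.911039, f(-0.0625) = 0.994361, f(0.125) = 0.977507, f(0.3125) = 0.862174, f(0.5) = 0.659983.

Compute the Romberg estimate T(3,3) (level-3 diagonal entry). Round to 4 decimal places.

T(0,0) (trapezoid, 1 panel, h=1.5000): 0.398354
T(1,0) (trapezoid, 2 panels, h=0.7500): 0.882456
T(2,0) (trapezoid, 4 panels, h=0.3750): 0.990302
T(3,0) (trapezoid, 8 panels, h=0.1875): 1.016567
T(1,1) = 0.882456 + (0.882456 − 0.398354)/3 = 1.043823
T(2,1) = 0.990302 + (0.990302 − 0.882456)/3 = 1.026251
T(3,1) = 1.016567 + (1.016567 − 0.990302)/3 = 1.025322
T(2,2) = 1.026251 + (1.026251 − 1.043823)/15 = 1.025080
T(3,2) = 1.025322 + (1.025322 − 1.026251)/15 = 1.025260
T(3,3) = 1.025260 + (1.025260 − 1.025080)/63 = 1.025263

1.0253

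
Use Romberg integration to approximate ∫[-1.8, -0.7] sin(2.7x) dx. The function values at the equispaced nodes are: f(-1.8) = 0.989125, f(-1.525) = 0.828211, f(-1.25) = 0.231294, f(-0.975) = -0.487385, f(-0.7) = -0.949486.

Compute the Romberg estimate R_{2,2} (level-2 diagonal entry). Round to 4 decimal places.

R_{0,0} (trapezoid, 1 panel, h=1.1000): 0.021801
R_{1,0} (trapezoid, 2 panels, h=0.5500): 0.138112
R_{2,0} (trapezoid, 4 panels, h=0.2750): 0.162783
R_{1,1} = 0.138112 + (0.138112 − 0.021801)/3 = 0.176882
R_{2,1} = 0.162783 + (0.162783 − 0.138112)/3 = 0.171007
R_{2,2} = 0.171007 + (0.171007 − 0.176882)/15 = 0.170615

0.1706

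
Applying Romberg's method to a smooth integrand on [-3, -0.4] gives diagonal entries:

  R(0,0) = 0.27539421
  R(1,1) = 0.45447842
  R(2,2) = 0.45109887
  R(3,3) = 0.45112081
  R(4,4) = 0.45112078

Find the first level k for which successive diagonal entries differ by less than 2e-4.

k = 3

|R(1,1) − R(0,0)| = 0.17908421 ≥ 2e-4
|R(2,2) − R(1,1)| = 0.00337955 ≥ 2e-4
|R(3,3) − R(2,2)| = 0.00002194 < 2e-4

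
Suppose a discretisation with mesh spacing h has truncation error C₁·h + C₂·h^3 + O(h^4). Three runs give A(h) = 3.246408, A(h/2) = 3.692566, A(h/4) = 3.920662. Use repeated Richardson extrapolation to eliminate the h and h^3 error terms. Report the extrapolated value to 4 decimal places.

4.1502

First eliminate the h term (factor 2^1 = 2):
  B₁ = (2·3.692566 − 3.246408)/1 = 4.138724
  B₂ = (2·3.920662 − 3.692566)/1 = 4.148758
Then eliminate the h^3 term (factor 2^3 = 8):
  (8·4.148758 − 4.138724)/7 = 4.150191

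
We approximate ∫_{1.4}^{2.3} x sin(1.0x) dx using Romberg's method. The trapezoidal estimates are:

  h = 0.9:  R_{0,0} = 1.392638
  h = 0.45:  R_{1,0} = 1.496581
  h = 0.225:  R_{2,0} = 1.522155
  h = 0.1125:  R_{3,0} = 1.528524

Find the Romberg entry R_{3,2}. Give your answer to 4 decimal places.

R_{2,1} = 1.522155 + (1.522155 − 1.496581)/3 = 1.530680
R_{3,1} = 1.528524 + (1.528524 − 1.522155)/3 = 1.530647
R_{3,2} = 1.530647 + (1.530647 − 1.530680)/15 = 1.530645

1.5306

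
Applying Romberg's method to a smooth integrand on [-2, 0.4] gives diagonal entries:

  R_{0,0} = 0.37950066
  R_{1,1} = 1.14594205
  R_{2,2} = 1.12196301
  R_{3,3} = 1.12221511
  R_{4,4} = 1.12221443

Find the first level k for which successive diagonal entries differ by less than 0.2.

k = 2

|R_{1,1} − R_{0,0}| = 0.76644139 ≥ 0.2
|R_{2,2} − R_{1,1}| = 0.02397904 < 0.2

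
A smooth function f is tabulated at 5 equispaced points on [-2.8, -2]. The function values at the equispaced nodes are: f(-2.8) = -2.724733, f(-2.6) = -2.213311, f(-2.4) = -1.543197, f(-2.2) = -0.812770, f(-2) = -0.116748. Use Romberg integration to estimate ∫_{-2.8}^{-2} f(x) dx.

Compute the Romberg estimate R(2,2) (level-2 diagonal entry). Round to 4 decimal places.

R(0,0) (trapezoid, 1 panel, h=0.8000): -1.136592
R(1,0) (trapezoid, 2 panels, h=0.4000): -1.185575
R(2,0) (trapezoid, 4 panels, h=0.2000): -1.198004
R(1,1) = -1.185575 + (-1.185575 − (-1.136592))/3 = -1.201903
R(2,1) = -1.198004 + (-1.198004 − (-1.185575))/3 = -1.202147
R(2,2) = -1.202147 + (-1.202147 − (-1.201903))/15 = -1.202163

-1.2022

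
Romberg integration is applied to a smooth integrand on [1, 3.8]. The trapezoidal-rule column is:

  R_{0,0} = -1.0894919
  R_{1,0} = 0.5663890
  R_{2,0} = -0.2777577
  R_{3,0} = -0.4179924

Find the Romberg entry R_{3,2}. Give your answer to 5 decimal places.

-0.45844

Richardson extrapolation on the trapezoidal column (denominator 4−1=3):
R_{2,1} = -0.2777577 + (-0.2777577 − 0.5663890)/3 = -0.5591399
R_{3,1} = (4·(-0.4179924) − (-0.2777577)) / 3 = -0.4647373
R_{3,2} = -0.4647373 + (-0.4647373 − (-0.5591399))/15 = -0.4584438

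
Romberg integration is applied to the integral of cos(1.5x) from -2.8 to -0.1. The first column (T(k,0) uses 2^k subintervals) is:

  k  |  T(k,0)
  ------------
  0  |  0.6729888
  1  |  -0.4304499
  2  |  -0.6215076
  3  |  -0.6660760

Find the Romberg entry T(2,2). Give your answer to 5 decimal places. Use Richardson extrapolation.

-0.67766

Richardson extrapolation on the trapezoidal column (denominator 4−1=3):
T(1,1) = (4·(-0.4304499) − 0.6729888) / 3 = -0.7982628
T(2,1) = (4·(-0.6215076) − (-0.4304499)) / 3 = -0.6851935
T(2,2) = (16·(-0.6851935) − (-0.7982628)) / 15 = -0.6776555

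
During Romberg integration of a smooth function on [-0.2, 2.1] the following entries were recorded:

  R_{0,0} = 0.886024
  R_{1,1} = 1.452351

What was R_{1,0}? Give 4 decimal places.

From R_{1,1} = (4·R_{1,0} − R_{0,0})/3, solve for R_{1,0}:
4·R_{1,0} = 3·1.452351 + 0.886024 = 5.243077
R_{1,0} = 1.310769

1.3108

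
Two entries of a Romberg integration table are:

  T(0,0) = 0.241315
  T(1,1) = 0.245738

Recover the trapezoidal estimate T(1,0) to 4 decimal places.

From T(1,1) = (4·T(1,0) − T(0,0))/3, solve for T(1,0):
4·T(1,0) = 3·0.245738 + 0.241315 = 0.978529
T(1,0) = 0.244632

0.2446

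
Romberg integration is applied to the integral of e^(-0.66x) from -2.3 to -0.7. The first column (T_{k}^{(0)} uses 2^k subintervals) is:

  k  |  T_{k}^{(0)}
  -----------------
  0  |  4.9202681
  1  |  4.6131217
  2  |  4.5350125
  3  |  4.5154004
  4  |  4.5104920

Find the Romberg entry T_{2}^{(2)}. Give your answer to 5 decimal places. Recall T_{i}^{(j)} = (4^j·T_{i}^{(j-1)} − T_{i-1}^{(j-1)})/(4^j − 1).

4.50886

T_{1}^{(1)} = 4.6131217 + (4.6131217 − 4.9202681)/3 = 4.5107396
T_{2}^{(1)} = 4.5350125 + (4.5350125 − 4.6131217)/3 = 4.5089761
T_{2}^{(2)} = (16·4.5089761 − 4.5107396) / 15 = 4.5088585
(Column j=1 coincides with Simpson's rule on the same nodes.)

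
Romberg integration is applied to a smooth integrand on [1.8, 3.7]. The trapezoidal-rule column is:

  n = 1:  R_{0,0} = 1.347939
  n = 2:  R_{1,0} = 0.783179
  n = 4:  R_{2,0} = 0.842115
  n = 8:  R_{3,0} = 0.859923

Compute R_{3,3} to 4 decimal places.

R_{1,1} = (4·0.783179 − 1.347939) / 3 = 0.594926
R_{2,1} = (4·0.842115 − 0.783179) / 3 = 0.861760
R_{3,1} = (4·0.859923 − 0.842115) / 3 = 0.865859
R_{2,2} = 0.861760 + (0.861760 − 0.594926)/15 = 0.879549
R_{3,2} = 0.865859 + (0.865859 − 0.861760)/15 = 0.866132
R_{3,3} = 0.866132 + (0.866132 − 0.879549)/63 = 0.865919

0.8659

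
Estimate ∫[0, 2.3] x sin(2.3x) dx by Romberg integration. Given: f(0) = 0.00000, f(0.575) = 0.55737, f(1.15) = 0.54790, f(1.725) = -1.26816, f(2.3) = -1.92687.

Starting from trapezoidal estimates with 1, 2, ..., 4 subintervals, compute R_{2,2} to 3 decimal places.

R_{0,0} (trapezoid, 1 panel, h=2.3000): -2.21590
R_{1,0} (trapezoid, 2 panels, h=1.1500): -0.47787
R_{2,0} (trapezoid, 4 panels, h=0.5750): -0.64764
R_{1,1} = -0.47787 + (-0.47787 − (-2.21590))/3 = 0.10147
R_{2,1} = -0.64764 + (-0.64764 − (-0.47787))/3 = -0.70423
R_{2,2} = -0.70423 + (-0.70423 − 0.10147)/15 = -0.75794

-0.758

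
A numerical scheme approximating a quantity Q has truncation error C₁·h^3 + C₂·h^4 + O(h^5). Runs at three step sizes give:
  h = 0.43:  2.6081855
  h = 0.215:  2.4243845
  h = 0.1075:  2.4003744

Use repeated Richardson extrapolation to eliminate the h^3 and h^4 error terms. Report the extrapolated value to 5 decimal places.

2.39687

First eliminate the h^3 term (factor 2^3 = 8):
  B₁ = (8·2.4243845 − 2.6081855)/7 = 2.3981272
  B₂ = (8·2.4003744 − 2.4243845)/7 = 2.3969444
Then eliminate the h^4 term (factor 2^4 = 16):
  (16·2.3969444 − 2.3981272)/15 = 2.3968655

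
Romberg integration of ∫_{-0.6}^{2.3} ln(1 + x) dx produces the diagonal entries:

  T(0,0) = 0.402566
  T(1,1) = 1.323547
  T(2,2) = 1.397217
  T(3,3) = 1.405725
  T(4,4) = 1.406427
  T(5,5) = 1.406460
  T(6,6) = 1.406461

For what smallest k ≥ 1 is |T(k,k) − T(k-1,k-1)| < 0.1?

k = 2

|T(1,1) − T(0,0)| = 0.920981 ≥ 0.1
|T(2,2) − T(1,1)| = 0.073670 < 0.1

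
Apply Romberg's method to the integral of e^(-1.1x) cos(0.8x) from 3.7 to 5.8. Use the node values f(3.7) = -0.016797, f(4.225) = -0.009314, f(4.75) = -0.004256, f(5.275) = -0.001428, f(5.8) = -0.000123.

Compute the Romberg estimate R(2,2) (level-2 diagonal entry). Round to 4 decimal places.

R(0,0) (trapezoid, 1 panel, h=2.1000): -0.017766
R(1,0) (trapezoid, 2 panels, h=1.0500): -0.013352
R(2,0) (trapezoid, 4 panels, h=0.5250): -0.012315
R(1,1) = -0.013352 + (-0.013352 − (-0.017766))/3 = -0.011881
R(2,1) = -0.012315 + (-0.012315 − (-0.013352))/3 = -0.011969
R(2,2) = -0.011969 + (-0.011969 − (-0.011881))/15 = -0.011975

-0.0120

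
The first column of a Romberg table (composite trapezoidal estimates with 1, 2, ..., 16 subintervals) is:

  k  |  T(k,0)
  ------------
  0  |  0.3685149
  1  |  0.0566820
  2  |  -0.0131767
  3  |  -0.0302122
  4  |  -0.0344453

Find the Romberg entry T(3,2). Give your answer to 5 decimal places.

Richardson extrapolation on the trapezoidal column (denominator 4−1=3):
T(2,1) = -0.0131767 + (-0.0131767 − 0.0566820)/3 = -0.0364629
T(3,1) = (4·(-0.0302122) − (-0.0131767)) / 3 = -0.0358907
T(3,2) = -0.0358907 + (-0.0358907 − (-0.0364629))/15 = -0.0358526
(Column j=1 coincides with Simpson's rule on the same nodes.)

-0.03585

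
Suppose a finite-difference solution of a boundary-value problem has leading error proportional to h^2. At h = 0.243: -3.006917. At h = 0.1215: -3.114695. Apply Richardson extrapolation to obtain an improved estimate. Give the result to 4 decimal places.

The leading error scales as h^2; refining by a factor of 2 reduces it by 2^2 = 4.
Extrapolated value = (4·A(h/2) − A(h)) / (4 − 1)
= (4·(-3.114695) − (-3.006917)) / 3
= -9.451863 / 3 = -3.150621

-3.1506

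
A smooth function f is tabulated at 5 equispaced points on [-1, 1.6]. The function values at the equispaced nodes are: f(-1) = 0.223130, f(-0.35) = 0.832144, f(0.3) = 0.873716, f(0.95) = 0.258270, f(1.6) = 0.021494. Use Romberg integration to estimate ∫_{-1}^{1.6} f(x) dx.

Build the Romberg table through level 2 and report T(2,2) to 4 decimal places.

1.3604

T(0,0) (trapezoid, 1 panel, h=2.6000): 0.318011
T(1,0) (trapezoid, 2 panels, h=1.3000): 1.294836
T(2,0) (trapezoid, 4 panels, h=0.6500): 1.356187
T(1,1) = 1.294836 + (1.294836 − 0.318011)/3 = 1.620444
T(2,1) = 1.356187 + (1.356187 − 1.294836)/3 = 1.376637
T(2,2) = 1.376637 + (1.376637 − 1.620444)/15 = 1.360383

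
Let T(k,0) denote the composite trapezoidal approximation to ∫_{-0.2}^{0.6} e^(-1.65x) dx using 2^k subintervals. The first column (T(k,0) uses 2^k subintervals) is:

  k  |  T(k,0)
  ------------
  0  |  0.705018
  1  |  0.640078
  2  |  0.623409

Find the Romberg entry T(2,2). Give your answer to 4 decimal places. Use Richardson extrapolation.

0.6178

T(1,1) = (4·0.640078 − 0.705018) / 3 = 0.618431
T(2,1) = 0.623409 + (0.623409 − 0.640078)/3 = 0.617853
T(2,2) = (16·0.617853 − 0.618431) / 15 = 0.617814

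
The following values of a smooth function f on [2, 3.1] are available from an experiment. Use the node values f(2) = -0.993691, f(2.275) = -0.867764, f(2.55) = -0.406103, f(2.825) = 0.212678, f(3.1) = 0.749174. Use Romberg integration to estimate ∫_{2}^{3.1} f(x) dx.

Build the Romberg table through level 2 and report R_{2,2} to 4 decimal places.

-0.3367

R_{0,0} (trapezoid, 1 panel, h=1.1000): -0.134484
R_{1,0} (trapezoid, 2 panels, h=0.5500): -0.290599
R_{2,0} (trapezoid, 4 panels, h=0.2750): -0.325448
R_{1,1} = -0.290599 + (-0.290599 − (-0.134484))/3 = -0.342637
R_{2,1} = -0.325448 + (-0.325448 − (-0.290599))/3 = -0.337064
R_{2,2} = -0.337064 + (-0.337064 − (-0.342637))/15 = -0.336692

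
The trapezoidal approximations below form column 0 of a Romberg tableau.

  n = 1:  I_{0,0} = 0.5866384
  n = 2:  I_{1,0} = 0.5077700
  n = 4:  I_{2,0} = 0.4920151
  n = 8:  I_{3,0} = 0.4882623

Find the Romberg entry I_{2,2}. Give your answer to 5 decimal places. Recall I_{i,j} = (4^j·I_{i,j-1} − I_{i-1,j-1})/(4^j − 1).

0.48712

I_{1,1} = (4·0.5077700 − 0.5866384) / 3 = 0.4814805
I_{2,1} = (4·0.4920151 − 0.5077700) / 3 = 0.4867635
I_{2,2} = (16·0.4867635 − 0.4814805) / 15 = 0.4871157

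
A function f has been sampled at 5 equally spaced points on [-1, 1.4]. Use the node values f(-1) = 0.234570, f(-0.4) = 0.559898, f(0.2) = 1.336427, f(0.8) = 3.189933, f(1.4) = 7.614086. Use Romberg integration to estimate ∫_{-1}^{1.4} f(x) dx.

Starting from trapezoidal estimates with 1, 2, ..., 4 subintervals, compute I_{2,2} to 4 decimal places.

5.0926

I_{0,0} (trapezoid, 1 panel, h=2.4000): 9.418387
I_{1,0} (trapezoid, 2 panels, h=1.2000): 6.312906
I_{2,0} (trapezoid, 4 panels, h=0.6000): 5.406352
I_{1,1} = 6.312906 + (6.312906 − 9.418387)/3 = 5.277746
I_{2,1} = 5.406352 + (5.406352 − 6.312906)/3 = 5.104167
I_{2,2} = 5.104167 + (5.104167 − 5.277746)/15 = 5.092595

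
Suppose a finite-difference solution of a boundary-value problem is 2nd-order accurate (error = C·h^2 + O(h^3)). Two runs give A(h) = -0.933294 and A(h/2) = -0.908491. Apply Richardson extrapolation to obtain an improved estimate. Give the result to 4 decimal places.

-0.9002

Extrapolated value = (4·A(h/2) − A(h)) / (4 − 1)
= (4·(-0.908491) − (-0.933294)) / 3
= -2.700670 / 3 = -0.900223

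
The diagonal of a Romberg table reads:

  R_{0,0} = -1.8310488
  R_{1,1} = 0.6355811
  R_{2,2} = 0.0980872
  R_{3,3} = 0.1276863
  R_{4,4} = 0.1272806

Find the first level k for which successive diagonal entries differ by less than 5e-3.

|R_{1,1} − R_{0,0}| = 2.4666299 ≥ 5e-3
|R_{2,2} − R_{1,1}| = 0.5374939 ≥ 5e-3
|R_{3,3} − R_{2,2}| = 0.0295991 ≥ 5e-3
|R_{4,4} − R_{3,3}| = 0.0004057 < 5e-3

k = 4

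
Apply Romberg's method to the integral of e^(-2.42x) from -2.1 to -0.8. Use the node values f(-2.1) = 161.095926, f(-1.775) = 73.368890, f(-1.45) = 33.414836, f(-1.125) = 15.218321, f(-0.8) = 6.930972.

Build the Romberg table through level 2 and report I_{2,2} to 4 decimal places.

63.7283

I_{0,0} (trapezoid, 1 panel, h=1.3000): 109.217484
I_{1,0} (trapezoid, 2 panels, h=0.6500): 76.328385
I_{2,0} (trapezoid, 4 panels, h=0.3250): 66.955036
I_{1,1} = 76.328385 + (76.328385 − 109.217484)/3 = 65.365352
I_{2,1} = 66.955036 + (66.955036 − 76.328385)/3 = 63.830586
I_{2,2} = 63.830586 + (63.830586 − 65.365352)/15 = 63.728268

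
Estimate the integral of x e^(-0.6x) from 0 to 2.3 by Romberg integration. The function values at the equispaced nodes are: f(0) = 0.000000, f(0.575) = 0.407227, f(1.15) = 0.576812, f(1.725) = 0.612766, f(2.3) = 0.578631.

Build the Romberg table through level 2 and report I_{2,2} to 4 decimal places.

1.1145

I_{0,0} (trapezoid, 1 panel, h=2.3000): 0.665426
I_{1,0} (trapezoid, 2 panels, h=1.1500): 0.996047
I_{2,0} (trapezoid, 4 panels, h=0.5750): 1.084519
I_{1,1} = 0.996047 + (0.996047 − 0.665426)/3 = 1.106254
I_{2,1} = 1.084519 + (1.084519 − 0.996047)/3 = 1.114010
I_{2,2} = 1.114010 + (1.114010 − 1.106254)/15 = 1.114527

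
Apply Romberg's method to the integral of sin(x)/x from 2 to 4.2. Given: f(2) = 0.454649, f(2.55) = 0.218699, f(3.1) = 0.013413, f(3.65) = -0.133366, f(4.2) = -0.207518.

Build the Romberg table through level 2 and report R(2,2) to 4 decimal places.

R(0,0) (trapezoid, 1 panel, h=2.2000): 0.271844
R(1,0) (trapezoid, 2 panels, h=1.1000): 0.150676
R(2,0) (trapezoid, 4 panels, h=0.5500): 0.122271
R(1,1) = 0.150676 + (0.150676 − 0.271844)/3 = 0.110287
R(2,1) = 0.122271 + (0.122271 − 0.150676)/3 = 0.112803
R(2,2) = 0.112803 + (0.112803 − 0.110287)/15 = 0.112971

0.1130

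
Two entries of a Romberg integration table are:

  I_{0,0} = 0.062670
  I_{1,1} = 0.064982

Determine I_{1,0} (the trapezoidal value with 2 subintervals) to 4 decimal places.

From I_{1,1} = (4·I_{1,0} − I_{0,0})/3, solve for I_{1,0}:
4·I_{1,0} = 3·0.064982 + 0.062670 = 0.257616
I_{1,0} = 0.064404

0.0644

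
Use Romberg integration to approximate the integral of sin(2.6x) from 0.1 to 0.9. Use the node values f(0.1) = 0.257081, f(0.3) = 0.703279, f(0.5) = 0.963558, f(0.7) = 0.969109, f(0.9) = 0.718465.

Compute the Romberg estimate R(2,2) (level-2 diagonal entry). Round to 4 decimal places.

R(0,0) (trapezoid, 1 panel, h=0.8000): 0.390218
R(1,0) (trapezoid, 2 panels, h=0.4000): 0.580532
R(2,0) (trapezoid, 4 panels, h=0.2000): 0.624744
R(1,1) = 0.580532 + (0.580532 − 0.390218)/3 = 0.643970
R(2,1) = 0.624744 + (0.624744 − 0.580532)/3 = 0.639481
R(2,2) = 0.639481 + (0.639481 − 0.643970)/15 = 0.639182

0.6392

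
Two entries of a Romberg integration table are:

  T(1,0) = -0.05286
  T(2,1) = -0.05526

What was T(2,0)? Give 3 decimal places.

From T(2,1) = (4·T(2,0) − T(1,0))/3, solve for T(2,0):
4·T(2,0) = 3·(-0.05526) + (-0.05286) = -0.21864
T(2,0) = -0.05466

-0.055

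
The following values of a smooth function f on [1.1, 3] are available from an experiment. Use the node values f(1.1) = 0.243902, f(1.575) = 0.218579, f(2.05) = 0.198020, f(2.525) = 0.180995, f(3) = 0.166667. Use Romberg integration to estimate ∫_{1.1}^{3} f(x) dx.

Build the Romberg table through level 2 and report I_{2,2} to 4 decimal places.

I_{0,0} (trapezoid, 1 panel, h=1.9000): 0.390041
I_{1,0} (trapezoid, 2 panels, h=0.9500): 0.383139
I_{2,0} (trapezoid, 4 panels, h=0.4750): 0.381367
I_{1,1} = 0.383139 + (0.383139 − 0.390041)/3 = 0.380838
I_{2,1} = 0.381367 + (0.381367 − 0.383139)/3 = 0.380776
I_{2,2} = 0.380776 + (0.380776 − 0.380838)/15 = 0.380772

0.3808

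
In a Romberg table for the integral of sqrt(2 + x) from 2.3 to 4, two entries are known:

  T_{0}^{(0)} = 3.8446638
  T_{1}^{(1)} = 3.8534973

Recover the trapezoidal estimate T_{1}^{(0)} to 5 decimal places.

3.85129

From T_{1}^{(1)} = (4·T_{1}^{(0)} − T_{0}^{(0)})/3, solve for T_{1}^{(0)}:
4·T_{1}^{(0)} = 3·3.8534973 + 3.8446638 = 15.4051557
T_{1}^{(0)} = 3.8512889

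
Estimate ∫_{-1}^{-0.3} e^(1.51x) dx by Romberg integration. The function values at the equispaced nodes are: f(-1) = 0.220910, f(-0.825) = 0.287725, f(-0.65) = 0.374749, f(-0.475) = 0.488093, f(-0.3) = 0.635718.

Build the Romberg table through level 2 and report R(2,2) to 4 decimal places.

0.2747

R(0,0) (trapezoid, 1 panel, h=0.7000): 0.299820
R(1,0) (trapezoid, 2 panels, h=0.3500): 0.281072
R(2,0) (trapezoid, 4 panels, h=0.1750): 0.276304
R(1,1) = 0.281072 + (0.281072 − 0.299820)/3 = 0.274823
R(2,1) = 0.276304 + (0.276304 − 0.281072)/3 = 0.274715
R(2,2) = 0.274715 + (0.274715 − 0.274823)/15 = 0.274708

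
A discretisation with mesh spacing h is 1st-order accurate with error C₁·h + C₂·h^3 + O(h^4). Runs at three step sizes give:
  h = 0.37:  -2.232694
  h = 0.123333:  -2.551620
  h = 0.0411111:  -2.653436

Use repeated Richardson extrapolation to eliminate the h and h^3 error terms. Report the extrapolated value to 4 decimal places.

First eliminate the h term (factor 3^1 = 3):
  B₁ = (3·(-2.551620) − (-2.232694))/2 = -2.711083
  B₂ = (3·(-2.653436) − (-2.551620))/2 = -2.704344
Then eliminate the h^3 term (factor 3^3 = 27):
  (27·(-2.704344) − (-2.711083))/26 = -2.704085

-2.7041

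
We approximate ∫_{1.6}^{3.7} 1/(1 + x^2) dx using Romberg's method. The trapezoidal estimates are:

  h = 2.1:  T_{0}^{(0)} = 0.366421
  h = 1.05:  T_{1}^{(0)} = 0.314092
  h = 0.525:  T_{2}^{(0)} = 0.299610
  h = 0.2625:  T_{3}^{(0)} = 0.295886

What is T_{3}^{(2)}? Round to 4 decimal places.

0.2946

Richardson extrapolation on the trapezoidal column (denominator 4−1=3):
T_{2}^{(1)} = 0.299610 + (0.299610 − 0.314092)/3 = 0.294783
T_{3}^{(1)} = 0.295886 + (0.295886 − 0.299610)/3 = 0.294645
T_{3}^{(2)} = (16·0.294645 − 0.294783) / 15 = 0.294636
(Column j=1 coincides with Simpson's rule on the same nodes.)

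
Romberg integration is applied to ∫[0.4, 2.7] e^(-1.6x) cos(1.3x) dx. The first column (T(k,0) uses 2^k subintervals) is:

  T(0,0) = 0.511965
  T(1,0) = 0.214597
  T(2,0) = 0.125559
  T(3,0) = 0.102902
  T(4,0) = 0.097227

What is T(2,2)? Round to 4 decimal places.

0.0946

Richardson extrapolation on the trapezoidal column (denominator 4−1=3):
T(1,1) = (4·0.214597 − 0.511965) / 3 = 0.115474
T(2,1) = 0.125559 + (0.125559 − 0.214597)/3 = 0.095880
T(2,2) = (16·0.095880 − 0.115474) / 15 = 0.094574
(Column j=1 coincides with Simpson's rule on the same nodes.)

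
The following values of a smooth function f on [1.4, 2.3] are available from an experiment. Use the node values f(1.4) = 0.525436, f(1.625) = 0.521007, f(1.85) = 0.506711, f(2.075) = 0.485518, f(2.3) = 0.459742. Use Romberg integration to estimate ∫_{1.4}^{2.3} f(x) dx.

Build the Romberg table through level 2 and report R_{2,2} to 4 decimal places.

0.4519

R_{0,0} (trapezoid, 1 panel, h=0.9000): 0.443330
R_{1,0} (trapezoid, 2 panels, h=0.4500): 0.449685
R_{2,0} (trapezoid, 4 panels, h=0.2250): 0.451311
R_{1,1} = 0.449685 + (0.449685 − 0.443330)/3 = 0.451803
R_{2,1} = 0.451311 + (0.451311 − 0.449685)/3 = 0.451853
R_{2,2} = 0.451853 + (0.451853 − 0.451803)/15 = 0.451856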